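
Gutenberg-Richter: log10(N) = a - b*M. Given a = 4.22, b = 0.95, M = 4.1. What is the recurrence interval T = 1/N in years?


log10(N) = 4.22 - 0.95*4.1 = 0.325
N = 10^0.325 = 2.113489
T = 1/N = 1/2.113489 = 0.4732 years

0.4732


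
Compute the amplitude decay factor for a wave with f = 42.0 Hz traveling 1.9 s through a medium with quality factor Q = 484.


pi*f*t/Q = pi*42.0*1.9/484 = 0.517973
A/A0 = exp(-0.517973) = 0.595727

0.595727


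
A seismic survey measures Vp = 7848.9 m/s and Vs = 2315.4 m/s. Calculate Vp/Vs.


Vp/Vs = 7848.9 / 2315.4
= 3.3899

3.3899


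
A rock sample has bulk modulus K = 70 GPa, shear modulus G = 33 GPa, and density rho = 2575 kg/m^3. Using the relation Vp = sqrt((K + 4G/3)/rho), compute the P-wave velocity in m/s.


First compute the effective modulus:
K + 4G/3 = 70e9 + 4*33e9/3 = 114000000000.0 Pa
Then divide by density:
114000000000.0 / 2575 = 44271844.6602 Pa/(kg/m^3)
Take the square root:
Vp = sqrt(44271844.6602) = 6653.71 m/s

6653.71


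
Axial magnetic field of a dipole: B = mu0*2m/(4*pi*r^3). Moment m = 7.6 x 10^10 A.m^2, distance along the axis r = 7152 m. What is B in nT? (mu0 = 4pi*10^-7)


m = 7.6 x 10^10 = 76000000000 A.m^2
2m = 152000000000 A.m^2
r^3 = 7152^3 = 365832695808
B = (4pi*10^-7) * 152000000000 / (4*pi * 365832695808) * 1e9
= 191008.833338 / 4597189238373.45 * 1e9
= 41.549 nT

41.549


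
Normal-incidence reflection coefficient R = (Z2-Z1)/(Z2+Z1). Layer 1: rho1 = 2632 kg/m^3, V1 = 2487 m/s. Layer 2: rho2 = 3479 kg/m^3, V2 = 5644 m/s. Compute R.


Z1 = 2632 * 2487 = 6545784
Z2 = 3479 * 5644 = 19635476
R = (19635476 - 6545784) / (19635476 + 6545784) = 13089692 / 26181260 = 0.5

0.5


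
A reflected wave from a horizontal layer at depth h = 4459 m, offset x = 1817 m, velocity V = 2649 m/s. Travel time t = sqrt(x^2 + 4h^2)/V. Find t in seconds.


x^2 + 4h^2 = 1817^2 + 4*4459^2 = 3301489 + 79530724 = 82832213
sqrt(82832213) = 9101.2204
t = 9101.2204 / 2649 = 3.4357 s

3.4357


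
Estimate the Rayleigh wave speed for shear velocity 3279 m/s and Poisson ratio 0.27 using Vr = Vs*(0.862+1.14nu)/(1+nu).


Numerator factor = 0.862 + 1.14*0.27 = 1.1698
Denominator = 1 + 0.27 = 1.27
Vr = 3279 * 1.1698 / 1.27 = 3020.29 m/s

3020.29


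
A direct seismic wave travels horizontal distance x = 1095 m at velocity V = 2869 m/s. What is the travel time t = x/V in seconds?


t = x / V
= 1095 / 2869
= 0.3817 s

0.3817


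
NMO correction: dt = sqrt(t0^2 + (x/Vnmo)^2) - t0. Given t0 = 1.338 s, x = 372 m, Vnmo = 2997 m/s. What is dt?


x/Vnmo = 372/2997 = 0.124124
(x/Vnmo)^2 = 0.015407
t0^2 = 1.790244
sqrt(1.790244 + 0.015407) = 1.343745
dt = 1.343745 - 1.338 = 0.005745

0.005745


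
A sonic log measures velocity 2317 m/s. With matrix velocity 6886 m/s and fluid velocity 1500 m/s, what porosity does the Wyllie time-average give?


1/V - 1/Vm = 1/2317 - 1/6886 = 0.00028637
1/Vf - 1/Vm = 1/1500 - 1/6886 = 0.00052144
phi = 0.00028637 / 0.00052144 = 0.5492

0.5492


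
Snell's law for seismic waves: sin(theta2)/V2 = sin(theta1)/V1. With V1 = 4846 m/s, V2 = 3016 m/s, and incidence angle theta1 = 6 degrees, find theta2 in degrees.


sin(theta1) = sin(6 deg) = 0.104528
sin(theta2) = V2/V1 * sin(theta1) = 3016/4846 * 0.104528 = 0.065055
theta2 = arcsin(0.065055) = 3.73 degrees

3.73


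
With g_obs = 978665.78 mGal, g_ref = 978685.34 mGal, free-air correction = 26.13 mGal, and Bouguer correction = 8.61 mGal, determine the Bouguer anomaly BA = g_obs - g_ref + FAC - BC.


BA = g_obs - g_ref + FAC - BC
= 978665.78 - 978685.34 + 26.13 - 8.61
= -2.04 mGal

-2.04


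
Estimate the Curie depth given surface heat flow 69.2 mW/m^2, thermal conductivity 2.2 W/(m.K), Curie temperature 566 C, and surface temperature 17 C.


T_Curie - T_surf = 566 - 17 = 549 C
Convert q to W/m^2: 69.2 mW/m^2 = 0.0692 W/m^2
d = 549 * 2.2 / 0.0692 = 17453.76 m

17453.76


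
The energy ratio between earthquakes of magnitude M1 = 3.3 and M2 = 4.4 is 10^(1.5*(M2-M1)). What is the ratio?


M2 - M1 = 4.4 - 3.3 = 1.1
1.5 * 1.1 = 1.65
ratio = 10^1.65 = 44.67

44.67


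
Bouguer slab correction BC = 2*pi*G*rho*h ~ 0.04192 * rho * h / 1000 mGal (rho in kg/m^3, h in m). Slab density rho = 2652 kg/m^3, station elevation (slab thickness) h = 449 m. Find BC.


BC = 0.04192 * rho * h / 1000
= 0.04192 * 2652 * 449 / 1000
= 49.9162 mGal

49.9162


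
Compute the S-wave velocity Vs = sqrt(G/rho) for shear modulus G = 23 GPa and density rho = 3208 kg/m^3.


Convert G to Pa: G = 23e9 Pa
Compute G/rho = 23e9 / 3208 = 7169576.0599
Vs = sqrt(7169576.0599) = 2677.61 m/s

2677.61


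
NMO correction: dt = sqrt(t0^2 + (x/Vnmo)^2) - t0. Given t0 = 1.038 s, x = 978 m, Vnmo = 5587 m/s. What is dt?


x/Vnmo = 978/5587 = 0.175049
(x/Vnmo)^2 = 0.030642
t0^2 = 1.077444
sqrt(1.077444 + 0.030642) = 1.052657
dt = 1.052657 - 1.038 = 0.014657

0.014657


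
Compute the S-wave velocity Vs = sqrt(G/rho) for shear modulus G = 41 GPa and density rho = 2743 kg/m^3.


Convert G to Pa: G = 41e9 Pa
Compute G/rho = 41e9 / 2743 = 14947138.1699
Vs = sqrt(14947138.1699) = 3866.15 m/s

3866.15


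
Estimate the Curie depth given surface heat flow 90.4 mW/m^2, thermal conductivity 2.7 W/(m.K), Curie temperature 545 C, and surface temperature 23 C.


T_Curie - T_surf = 545 - 23 = 522 C
Convert q to W/m^2: 90.4 mW/m^2 = 0.0904 W/m^2
d = 522 * 2.7 / 0.0904 = 15590.71 m

15590.71


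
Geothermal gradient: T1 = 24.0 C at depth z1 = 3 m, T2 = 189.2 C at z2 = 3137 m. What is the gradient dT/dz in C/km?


dT = 189.2 - 24.0 = 165.2 C
dz = 3137 - 3 = 3134 m
gradient = dT/dz * 1000 = 165.2/3134 * 1000 = 52.7122 C/km

52.7122


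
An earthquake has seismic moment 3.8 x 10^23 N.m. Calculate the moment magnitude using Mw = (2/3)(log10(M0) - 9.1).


log10(M0) = log10(3.8 x 10^23) = 23.5798
Mw = 2/3 * (23.5798 - 9.1)
= 2/3 * 14.4798
= 9.65

9.65


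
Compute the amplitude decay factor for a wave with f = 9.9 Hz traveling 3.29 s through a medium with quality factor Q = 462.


pi*f*t/Q = pi*9.9*3.29/462 = 0.221482
A/A0 = exp(-0.221482) = 0.80133

0.80133


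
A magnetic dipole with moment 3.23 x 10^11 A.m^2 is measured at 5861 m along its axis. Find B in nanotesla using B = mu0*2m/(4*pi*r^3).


m = 3.23 x 10^11 = 323000000000 A.m^2
2m = 646000000000 A.m^2
r^3 = 5861^3 = 201333092381
B = (4pi*10^-7) * 646000000000 / (4*pi * 201333092381) * 1e9
= 811787.541688 / 2530026255794.66 * 1e9
= 320.8613 nT

320.8613


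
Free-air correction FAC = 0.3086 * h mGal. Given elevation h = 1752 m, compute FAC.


FAC = 0.3086 * h
= 0.3086 * 1752
= 540.6672 mGal

540.6672


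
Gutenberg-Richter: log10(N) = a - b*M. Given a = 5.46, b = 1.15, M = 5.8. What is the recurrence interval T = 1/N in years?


log10(N) = 5.46 - 1.15*5.8 = -1.21
N = 10^-1.21 = 0.06166
T = 1/N = 1/0.06166 = 16.2181 years

16.2181


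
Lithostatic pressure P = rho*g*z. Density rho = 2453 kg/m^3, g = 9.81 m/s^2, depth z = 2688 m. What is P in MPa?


P = rho * g * z / 1e6
= 2453 * 9.81 * 2688 / 1e6
= 64683843.84 / 1e6
= 64.6838 MPa

64.6838


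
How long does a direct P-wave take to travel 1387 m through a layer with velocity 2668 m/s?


t = x / V
= 1387 / 2668
= 0.5199 s

0.5199


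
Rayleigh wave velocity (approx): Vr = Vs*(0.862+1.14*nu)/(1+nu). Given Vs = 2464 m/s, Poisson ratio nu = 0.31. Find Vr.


Numerator factor = 0.862 + 1.14*0.31 = 1.2154
Denominator = 1 + 0.31 = 1.31
Vr = 2464 * 1.2154 / 1.31 = 2286.07 m/s

2286.07


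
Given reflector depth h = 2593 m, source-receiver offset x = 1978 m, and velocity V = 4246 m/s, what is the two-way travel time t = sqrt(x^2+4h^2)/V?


x^2 + 4h^2 = 1978^2 + 4*2593^2 = 3912484 + 26894596 = 30807080
sqrt(30807080) = 5550.4126
t = 5550.4126 / 4246 = 1.3072 s

1.3072


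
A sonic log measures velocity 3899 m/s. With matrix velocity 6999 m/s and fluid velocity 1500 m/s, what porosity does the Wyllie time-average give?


1/V - 1/Vm = 1/3899 - 1/6999 = 0.0001136
1/Vf - 1/Vm = 1/1500 - 1/6999 = 0.00052379
phi = 0.0001136 / 0.00052379 = 0.2169

0.2169


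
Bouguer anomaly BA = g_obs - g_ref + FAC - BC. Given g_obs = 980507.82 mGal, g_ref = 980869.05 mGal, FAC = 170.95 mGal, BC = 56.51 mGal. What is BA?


BA = g_obs - g_ref + FAC - BC
= 980507.82 - 980869.05 + 170.95 - 56.51
= -246.79 mGal

-246.79


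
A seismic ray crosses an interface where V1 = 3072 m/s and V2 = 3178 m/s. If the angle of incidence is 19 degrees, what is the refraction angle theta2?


sin(theta1) = sin(19 deg) = 0.325568
sin(theta2) = V2/V1 * sin(theta1) = 3178/3072 * 0.325568 = 0.336802
theta2 = arcsin(0.336802) = 19.6822 degrees

19.6822


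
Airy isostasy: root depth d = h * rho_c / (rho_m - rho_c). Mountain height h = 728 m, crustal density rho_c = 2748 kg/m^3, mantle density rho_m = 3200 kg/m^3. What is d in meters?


rho_m - rho_c = 3200 - 2748 = 452
d = 728 * 2748 / 452
= 2000544 / 452
= 4425.98 m

4425.98


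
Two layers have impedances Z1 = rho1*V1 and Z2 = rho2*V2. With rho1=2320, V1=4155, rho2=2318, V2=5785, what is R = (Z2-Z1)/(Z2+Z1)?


Z1 = 2320 * 4155 = 9639600
Z2 = 2318 * 5785 = 13409630
R = (13409630 - 9639600) / (13409630 + 9639600) = 3770030 / 23049230 = 0.1636

0.1636


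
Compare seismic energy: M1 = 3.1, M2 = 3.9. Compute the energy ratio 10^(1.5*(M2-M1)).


M2 - M1 = 3.9 - 3.1 = 0.8
1.5 * 0.8 = 1.2
ratio = 10^1.2 = 15.85

15.85


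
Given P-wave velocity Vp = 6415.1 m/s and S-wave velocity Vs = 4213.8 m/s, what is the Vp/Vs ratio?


Vp/Vs = 6415.1 / 4213.8
= 1.5224

1.5224


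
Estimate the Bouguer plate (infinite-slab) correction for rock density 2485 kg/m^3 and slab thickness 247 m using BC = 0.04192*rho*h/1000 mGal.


BC = 0.04192 * rho * h / 1000
= 0.04192 * 2485 * 247 / 1000
= 25.7303 mGal

25.7303


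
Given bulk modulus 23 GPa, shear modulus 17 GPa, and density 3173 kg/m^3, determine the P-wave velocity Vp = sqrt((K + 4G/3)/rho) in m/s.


First compute the effective modulus:
K + 4G/3 = 23e9 + 4*17e9/3 = 45666666666.67 Pa
Then divide by density:
45666666666.67 / 3173 = 14392268.0954 Pa/(kg/m^3)
Take the square root:
Vp = sqrt(14392268.0954) = 3793.71 m/s

3793.71


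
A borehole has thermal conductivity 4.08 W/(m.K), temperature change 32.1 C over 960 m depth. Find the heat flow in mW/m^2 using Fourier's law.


q = k * dT / dz * 1000
= 4.08 * 32.1 / 960 * 1000
= 0.136425 * 1000
= 136.425 mW/m^2

136.425


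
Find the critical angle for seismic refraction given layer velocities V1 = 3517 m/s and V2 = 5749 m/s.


V1/V2 = 3517/5749 = 0.611759
theta_c = arcsin(0.611759) = 37.7168 degrees

37.7168


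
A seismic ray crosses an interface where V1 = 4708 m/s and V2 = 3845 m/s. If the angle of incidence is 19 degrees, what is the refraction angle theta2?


sin(theta1) = sin(19 deg) = 0.325568
sin(theta2) = V2/V1 * sin(theta1) = 3845/4708 * 0.325568 = 0.26589
theta2 = arcsin(0.26589) = 15.4198 degrees

15.4198


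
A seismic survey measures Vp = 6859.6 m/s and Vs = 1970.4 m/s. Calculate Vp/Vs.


Vp/Vs = 6859.6 / 1970.4
= 3.4813

3.4813


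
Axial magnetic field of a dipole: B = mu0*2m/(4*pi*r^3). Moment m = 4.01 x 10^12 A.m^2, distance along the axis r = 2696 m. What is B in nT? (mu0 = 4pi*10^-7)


m = 4.01 x 10^12 = 4010000000000 A.m^2
2m = 8020000000000 A.m^2
r^3 = 2696^3 = 19595649536
B = (4pi*10^-7) * 8020000000000 / (4*pi * 19595649536) * 1e9
= 10078229.232716 / 246246194498.47 * 1e9
= 40927.4517 nT

40927.4517


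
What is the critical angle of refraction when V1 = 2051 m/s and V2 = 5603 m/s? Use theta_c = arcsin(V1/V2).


V1/V2 = 2051/5603 = 0.366054
theta_c = arcsin(0.366054) = 21.4725 degrees

21.4725


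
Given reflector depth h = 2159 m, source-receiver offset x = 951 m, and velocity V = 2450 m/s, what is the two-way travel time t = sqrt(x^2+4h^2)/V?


x^2 + 4h^2 = 951^2 + 4*2159^2 = 904401 + 18645124 = 19549525
sqrt(19549525) = 4421.4845
t = 4421.4845 / 2450 = 1.8047 s

1.8047


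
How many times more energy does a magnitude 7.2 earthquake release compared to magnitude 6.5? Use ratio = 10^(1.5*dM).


M2 - M1 = 7.2 - 6.5 = 0.7
1.5 * 0.7 = 1.05
ratio = 10^1.05 = 11.22

11.22


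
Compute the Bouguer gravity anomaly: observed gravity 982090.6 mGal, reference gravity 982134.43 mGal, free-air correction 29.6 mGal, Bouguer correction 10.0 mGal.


BA = g_obs - g_ref + FAC - BC
= 982090.6 - 982134.43 + 29.6 - 10.0
= -24.23 mGal

-24.23


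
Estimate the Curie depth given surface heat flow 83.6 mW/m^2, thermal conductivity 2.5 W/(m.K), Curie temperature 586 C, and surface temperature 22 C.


T_Curie - T_surf = 586 - 22 = 564 C
Convert q to W/m^2: 83.6 mW/m^2 = 0.0836 W/m^2
d = 564 * 2.5 / 0.0836 = 16866.03 m

16866.03


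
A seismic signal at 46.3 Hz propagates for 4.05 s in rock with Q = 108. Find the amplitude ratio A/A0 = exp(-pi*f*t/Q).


pi*f*t/Q = pi*46.3*4.05/108 = 5.45459
A/A0 = exp(-5.45459) = 0.004277

0.004277


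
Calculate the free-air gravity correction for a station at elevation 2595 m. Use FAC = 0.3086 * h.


FAC = 0.3086 * h
= 0.3086 * 2595
= 800.817 mGal

800.817


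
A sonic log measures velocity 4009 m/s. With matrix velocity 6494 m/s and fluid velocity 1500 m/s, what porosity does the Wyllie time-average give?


1/V - 1/Vm = 1/4009 - 1/6494 = 9.545e-05
1/Vf - 1/Vm = 1/1500 - 1/6494 = 0.00051268
phi = 9.545e-05 / 0.00051268 = 0.1862

0.1862


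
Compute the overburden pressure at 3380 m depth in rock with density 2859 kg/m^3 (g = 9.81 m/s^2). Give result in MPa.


P = rho * g * z / 1e6
= 2859 * 9.81 * 3380 / 1e6
= 94798150.2 / 1e6
= 94.7982 MPa

94.7982


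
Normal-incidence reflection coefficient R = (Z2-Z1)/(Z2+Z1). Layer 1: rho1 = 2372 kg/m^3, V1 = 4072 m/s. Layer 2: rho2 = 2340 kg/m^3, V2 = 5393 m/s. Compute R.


Z1 = 2372 * 4072 = 9658784
Z2 = 2340 * 5393 = 12619620
R = (12619620 - 9658784) / (12619620 + 9658784) = 2960836 / 22278404 = 0.1329

0.1329


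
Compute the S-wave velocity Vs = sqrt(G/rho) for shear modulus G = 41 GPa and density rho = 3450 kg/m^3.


Convert G to Pa: G = 41e9 Pa
Compute G/rho = 41e9 / 3450 = 11884057.971
Vs = sqrt(11884057.971) = 3447.33 m/s

3447.33


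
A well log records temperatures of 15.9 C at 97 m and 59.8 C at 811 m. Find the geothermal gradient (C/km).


dT = 59.8 - 15.9 = 43.9 C
dz = 811 - 97 = 714 m
gradient = dT/dz * 1000 = 43.9/714 * 1000 = 61.4846 C/km

61.4846


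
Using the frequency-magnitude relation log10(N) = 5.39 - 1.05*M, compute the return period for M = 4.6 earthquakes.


log10(N) = 5.39 - 1.05*4.6 = 0.56
N = 10^0.56 = 3.630781
T = 1/N = 1/3.630781 = 0.2754 years

0.2754


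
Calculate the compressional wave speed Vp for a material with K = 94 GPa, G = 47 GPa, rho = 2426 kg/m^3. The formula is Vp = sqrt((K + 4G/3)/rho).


First compute the effective modulus:
K + 4G/3 = 94e9 + 4*47e9/3 = 156666666666.67 Pa
Then divide by density:
156666666666.67 / 2426 = 64578180.8189 Pa/(kg/m^3)
Take the square root:
Vp = sqrt(64578180.8189) = 8036.06 m/s

8036.06


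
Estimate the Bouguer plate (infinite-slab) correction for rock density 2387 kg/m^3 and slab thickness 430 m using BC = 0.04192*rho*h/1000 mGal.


BC = 0.04192 * rho * h / 1000
= 0.04192 * 2387 * 430 / 1000
= 43.0271 mGal

43.0271


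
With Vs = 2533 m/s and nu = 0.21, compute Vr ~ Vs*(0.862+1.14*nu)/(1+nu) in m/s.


Numerator factor = 0.862 + 1.14*0.21 = 1.1014
Denominator = 1 + 0.21 = 1.21
Vr = 2533 * 1.1014 / 1.21 = 2305.66 m/s

2305.66


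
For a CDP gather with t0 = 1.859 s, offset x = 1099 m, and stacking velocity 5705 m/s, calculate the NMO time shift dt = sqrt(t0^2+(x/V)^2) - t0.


x/Vnmo = 1099/5705 = 0.192638
(x/Vnmo)^2 = 0.037109
t0^2 = 3.455881
sqrt(3.455881 + 0.037109) = 1.868954
dt = 1.868954 - 1.859 = 0.009954

0.009954


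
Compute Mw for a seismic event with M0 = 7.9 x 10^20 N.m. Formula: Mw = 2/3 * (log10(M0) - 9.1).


log10(M0) = log10(7.9 x 10^20) = 20.8976
Mw = 2/3 * (20.8976 - 9.1)
= 2/3 * 11.7976
= 7.87

7.87


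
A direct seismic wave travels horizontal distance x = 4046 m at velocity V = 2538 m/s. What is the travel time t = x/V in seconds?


t = x / V
= 4046 / 2538
= 1.5942 s

1.5942


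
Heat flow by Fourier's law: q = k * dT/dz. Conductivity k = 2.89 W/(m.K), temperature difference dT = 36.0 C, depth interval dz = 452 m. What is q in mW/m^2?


q = k * dT / dz * 1000
= 2.89 * 36.0 / 452 * 1000
= 0.230177 * 1000
= 230.177 mW/m^2

230.177


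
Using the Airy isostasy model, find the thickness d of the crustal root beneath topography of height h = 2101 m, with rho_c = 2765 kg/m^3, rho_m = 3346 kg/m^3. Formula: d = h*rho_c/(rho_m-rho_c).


rho_m - rho_c = 3346 - 2765 = 581
d = 2101 * 2765 / 581
= 5809265 / 581
= 9998.73 m

9998.73


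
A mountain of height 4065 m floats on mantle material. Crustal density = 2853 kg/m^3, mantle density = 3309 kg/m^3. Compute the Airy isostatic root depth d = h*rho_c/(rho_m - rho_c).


rho_m - rho_c = 3309 - 2853 = 456
d = 4065 * 2853 / 456
= 11597445 / 456
= 25432.99 m

25432.99


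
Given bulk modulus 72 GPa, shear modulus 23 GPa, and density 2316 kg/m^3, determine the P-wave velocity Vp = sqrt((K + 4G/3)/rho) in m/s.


First compute the effective modulus:
K + 4G/3 = 72e9 + 4*23e9/3 = 102666666666.67 Pa
Then divide by density:
102666666666.67 / 2316 = 44329303.3967 Pa/(kg/m^3)
Take the square root:
Vp = sqrt(44329303.3967) = 6658.03 m/s

6658.03


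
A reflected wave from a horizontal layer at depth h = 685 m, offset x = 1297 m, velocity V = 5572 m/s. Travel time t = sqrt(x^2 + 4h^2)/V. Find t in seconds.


x^2 + 4h^2 = 1297^2 + 4*685^2 = 1682209 + 1876900 = 3559109
sqrt(3559109) = 1886.5601
t = 1886.5601 / 5572 = 0.3386 s

0.3386


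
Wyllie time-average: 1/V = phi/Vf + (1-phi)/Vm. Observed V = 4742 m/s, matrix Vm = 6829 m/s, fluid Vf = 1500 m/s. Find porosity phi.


1/V - 1/Vm = 1/4742 - 1/6829 = 6.445e-05
1/Vf - 1/Vm = 1/1500 - 1/6829 = 0.00052023
phi = 6.445e-05 / 0.00052023 = 0.1239

0.1239


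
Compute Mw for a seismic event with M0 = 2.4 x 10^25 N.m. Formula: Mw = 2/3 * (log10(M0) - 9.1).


log10(M0) = log10(2.4 x 10^25) = 25.3802
Mw = 2/3 * (25.3802 - 9.1)
= 2/3 * 16.2802
= 10.85

10.85


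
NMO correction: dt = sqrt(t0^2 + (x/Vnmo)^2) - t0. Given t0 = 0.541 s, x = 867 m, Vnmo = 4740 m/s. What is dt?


x/Vnmo = 867/4740 = 0.182911
(x/Vnmo)^2 = 0.033457
t0^2 = 0.292681
sqrt(0.292681 + 0.033457) = 0.571085
dt = 0.571085 - 0.541 = 0.030085

0.030085


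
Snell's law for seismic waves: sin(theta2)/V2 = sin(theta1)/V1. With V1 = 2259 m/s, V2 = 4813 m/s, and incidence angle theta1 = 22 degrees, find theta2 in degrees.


sin(theta1) = sin(22 deg) = 0.374607
sin(theta2) = V2/V1 * sin(theta1) = 4813/2259 * 0.374607 = 0.798133
theta2 = arcsin(0.798133) = 52.9521 degrees

52.9521


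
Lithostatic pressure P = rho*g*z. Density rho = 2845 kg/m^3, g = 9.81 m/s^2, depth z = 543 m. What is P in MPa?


P = rho * g * z / 1e6
= 2845 * 9.81 * 543 / 1e6
= 15154831.35 / 1e6
= 15.1548 MPa

15.1548


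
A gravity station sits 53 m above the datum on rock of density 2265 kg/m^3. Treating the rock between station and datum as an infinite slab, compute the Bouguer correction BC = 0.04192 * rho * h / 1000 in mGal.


BC = 0.04192 * rho * h / 1000
= 0.04192 * 2265 * 53 / 1000
= 5.0323 mGal

5.0323


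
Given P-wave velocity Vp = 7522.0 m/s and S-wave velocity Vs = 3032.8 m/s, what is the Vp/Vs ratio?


Vp/Vs = 7522.0 / 3032.8
= 2.4802

2.4802


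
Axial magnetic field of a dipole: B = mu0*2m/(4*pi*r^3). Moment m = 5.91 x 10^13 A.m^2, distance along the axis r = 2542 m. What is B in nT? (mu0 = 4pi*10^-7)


m = 5.91 x 10^13 = 59100000000000 A.m^2
2m = 118200000000000 A.m^2
r^3 = 2542^3 = 16425804088
B = (4pi*10^-7) * 118200000000000 / (4*pi * 16425804088) * 1e9
= 148534500.661725 / 206412741808.66 * 1e9
= 719599.4751 nT

719599.4751


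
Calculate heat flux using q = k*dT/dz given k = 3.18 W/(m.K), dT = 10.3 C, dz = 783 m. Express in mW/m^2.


q = k * dT / dz * 1000
= 3.18 * 10.3 / 783 * 1000
= 0.041831 * 1000
= 41.8314 mW/m^2

41.8314


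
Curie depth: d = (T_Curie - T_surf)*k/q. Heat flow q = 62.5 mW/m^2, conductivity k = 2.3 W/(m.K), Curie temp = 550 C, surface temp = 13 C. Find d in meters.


T_Curie - T_surf = 550 - 13 = 537 C
Convert q to W/m^2: 62.5 mW/m^2 = 0.0625 W/m^2
d = 537 * 2.3 / 0.0625 = 19761.6 m

19761.6


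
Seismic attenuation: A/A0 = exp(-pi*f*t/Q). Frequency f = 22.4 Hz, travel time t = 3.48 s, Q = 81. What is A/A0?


pi*f*t/Q = pi*22.4*3.48/81 = 3.023376
A/A0 = exp(-3.023376) = 0.048637

0.048637


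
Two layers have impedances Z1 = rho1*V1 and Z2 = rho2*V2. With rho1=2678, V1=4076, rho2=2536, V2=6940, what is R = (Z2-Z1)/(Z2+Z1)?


Z1 = 2678 * 4076 = 10915528
Z2 = 2536 * 6940 = 17599840
R = (17599840 - 10915528) / (17599840 + 10915528) = 6684312 / 28515368 = 0.2344

0.2344


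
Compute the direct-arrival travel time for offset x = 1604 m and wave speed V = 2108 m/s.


t = x / V
= 1604 / 2108
= 0.7609 s

0.7609


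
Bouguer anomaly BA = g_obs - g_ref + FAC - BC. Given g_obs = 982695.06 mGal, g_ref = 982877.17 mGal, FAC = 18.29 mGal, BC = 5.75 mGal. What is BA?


BA = g_obs - g_ref + FAC - BC
= 982695.06 - 982877.17 + 18.29 - 5.75
= -169.57 mGal

-169.57


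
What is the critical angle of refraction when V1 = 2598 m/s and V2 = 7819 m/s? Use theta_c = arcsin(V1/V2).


V1/V2 = 2598/7819 = 0.332268
theta_c = arcsin(0.332268) = 19.4065 degrees

19.4065


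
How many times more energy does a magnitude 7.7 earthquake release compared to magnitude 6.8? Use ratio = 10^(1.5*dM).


M2 - M1 = 7.7 - 6.8 = 0.9
1.5 * 0.9 = 1.35
ratio = 10^1.35 = 22.39

22.39


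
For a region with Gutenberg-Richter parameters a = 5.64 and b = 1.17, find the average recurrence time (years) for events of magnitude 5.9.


log10(N) = 5.64 - 1.17*5.9 = -1.263
N = 10^-1.263 = 0.054576
T = 1/N = 1/0.054576 = 18.3231 years

18.3231


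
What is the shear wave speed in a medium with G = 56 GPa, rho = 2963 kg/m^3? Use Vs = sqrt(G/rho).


Convert G to Pa: G = 56e9 Pa
Compute G/rho = 56e9 / 2963 = 18899763.753
Vs = sqrt(18899763.753) = 4347.39 m/s

4347.39


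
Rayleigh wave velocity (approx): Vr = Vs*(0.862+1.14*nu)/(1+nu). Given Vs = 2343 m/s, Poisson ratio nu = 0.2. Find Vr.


Numerator factor = 0.862 + 1.14*0.2 = 1.09
Denominator = 1 + 0.2 = 1.2
Vr = 2343 * 1.09 / 1.2 = 2128.22 m/s

2128.22


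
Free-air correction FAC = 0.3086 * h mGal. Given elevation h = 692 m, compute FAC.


FAC = 0.3086 * h
= 0.3086 * 692
= 213.5512 mGal

213.5512


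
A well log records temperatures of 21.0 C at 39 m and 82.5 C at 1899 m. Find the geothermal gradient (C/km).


dT = 82.5 - 21.0 = 61.5 C
dz = 1899 - 39 = 1860 m
gradient = dT/dz * 1000 = 61.5/1860 * 1000 = 33.0645 C/km

33.0645


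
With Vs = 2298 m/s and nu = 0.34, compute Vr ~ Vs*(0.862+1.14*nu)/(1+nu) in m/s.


Numerator factor = 0.862 + 1.14*0.34 = 1.2496
Denominator = 1 + 0.34 = 1.34
Vr = 2298 * 1.2496 / 1.34 = 2142.97 m/s

2142.97


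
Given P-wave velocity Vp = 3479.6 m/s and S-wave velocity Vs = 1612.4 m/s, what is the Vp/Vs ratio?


Vp/Vs = 3479.6 / 1612.4
= 2.158

2.158


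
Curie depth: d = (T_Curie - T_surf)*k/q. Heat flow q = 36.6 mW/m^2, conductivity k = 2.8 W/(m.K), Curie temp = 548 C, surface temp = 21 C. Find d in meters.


T_Curie - T_surf = 548 - 21 = 527 C
Convert q to W/m^2: 36.6 mW/m^2 = 0.0366 W/m^2
d = 527 * 2.8 / 0.0366 = 40316.94 m

40316.94


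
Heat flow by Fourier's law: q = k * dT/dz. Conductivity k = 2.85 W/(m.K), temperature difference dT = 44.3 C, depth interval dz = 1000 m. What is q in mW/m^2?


q = k * dT / dz * 1000
= 2.85 * 44.3 / 1000 * 1000
= 0.126255 * 1000
= 126.255 mW/m^2

126.255


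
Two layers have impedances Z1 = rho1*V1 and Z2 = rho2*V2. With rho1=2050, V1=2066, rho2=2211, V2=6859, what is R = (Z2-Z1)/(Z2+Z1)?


Z1 = 2050 * 2066 = 4235300
Z2 = 2211 * 6859 = 15165249
R = (15165249 - 4235300) / (15165249 + 4235300) = 10929949 / 19400549 = 0.5634

0.5634


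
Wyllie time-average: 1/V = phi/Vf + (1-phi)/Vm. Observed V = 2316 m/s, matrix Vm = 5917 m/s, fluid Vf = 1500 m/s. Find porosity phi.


1/V - 1/Vm = 1/2316 - 1/5917 = 0.00026277
1/Vf - 1/Vm = 1/1500 - 1/5917 = 0.00049766
phi = 0.00026277 / 0.00049766 = 0.528

0.528


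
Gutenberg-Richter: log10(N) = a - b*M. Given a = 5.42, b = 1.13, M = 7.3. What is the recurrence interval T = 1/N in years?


log10(N) = 5.42 - 1.13*7.3 = -2.829
N = 10^-2.829 = 0.001483
T = 1/N = 1/0.001483 = 674.528 years

674.528


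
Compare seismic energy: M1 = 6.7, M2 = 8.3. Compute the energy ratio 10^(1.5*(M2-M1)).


M2 - M1 = 8.3 - 6.7 = 1.6
1.5 * 1.6 = 2.4
ratio = 10^2.4 = 251.19

251.19


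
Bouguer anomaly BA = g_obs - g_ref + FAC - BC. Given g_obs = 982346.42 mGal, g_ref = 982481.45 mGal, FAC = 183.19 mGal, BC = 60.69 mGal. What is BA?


BA = g_obs - g_ref + FAC - BC
= 982346.42 - 982481.45 + 183.19 - 60.69
= -12.53 mGal

-12.53


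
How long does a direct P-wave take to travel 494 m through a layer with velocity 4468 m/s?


t = x / V
= 494 / 4468
= 0.1106 s

0.1106


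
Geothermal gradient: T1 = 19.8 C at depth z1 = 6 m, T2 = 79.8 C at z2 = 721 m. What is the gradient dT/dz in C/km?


dT = 79.8 - 19.8 = 60.0 C
dz = 721 - 6 = 715 m
gradient = dT/dz * 1000 = 60.0/715 * 1000 = 83.9161 C/km

83.9161


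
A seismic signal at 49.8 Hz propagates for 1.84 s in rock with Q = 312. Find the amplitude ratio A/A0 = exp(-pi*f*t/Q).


pi*f*t/Q = pi*49.8*1.84/312 = 0.922662
A/A0 = exp(-0.922662) = 0.39746

0.39746


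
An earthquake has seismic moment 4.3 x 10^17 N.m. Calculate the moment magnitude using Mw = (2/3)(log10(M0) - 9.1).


log10(M0) = log10(4.3 x 10^17) = 17.6335
Mw = 2/3 * (17.6335 - 9.1)
= 2/3 * 8.5335
= 5.69

5.69


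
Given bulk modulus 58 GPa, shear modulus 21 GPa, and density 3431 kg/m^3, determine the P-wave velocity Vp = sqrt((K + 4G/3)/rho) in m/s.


First compute the effective modulus:
K + 4G/3 = 58e9 + 4*21e9/3 = 86000000000.0 Pa
Then divide by density:
86000000000.0 / 3431 = 25065578.5485 Pa/(kg/m^3)
Take the square root:
Vp = sqrt(25065578.5485) = 5006.55 m/s

5006.55


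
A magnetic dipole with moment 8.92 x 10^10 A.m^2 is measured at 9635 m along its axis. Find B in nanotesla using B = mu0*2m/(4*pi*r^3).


m = 8.92 x 10^10 = 89200000000 A.m^2
2m = 178400000000 A.m^2
r^3 = 9635^3 = 894448122875
B = (4pi*10^-7) * 178400000000 / (4*pi * 894448122875) * 1e9
= 224184.05176 / 11239966607365.12 * 1e9
= 19.9453 nT

19.9453


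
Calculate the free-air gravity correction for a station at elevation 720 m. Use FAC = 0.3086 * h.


FAC = 0.3086 * h
= 0.3086 * 720
= 222.192 mGal

222.192


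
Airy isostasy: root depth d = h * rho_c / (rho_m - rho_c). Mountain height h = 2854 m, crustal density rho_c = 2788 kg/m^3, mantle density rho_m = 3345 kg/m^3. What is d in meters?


rho_m - rho_c = 3345 - 2788 = 557
d = 2854 * 2788 / 557
= 7956952 / 557
= 14285.37 m

14285.37


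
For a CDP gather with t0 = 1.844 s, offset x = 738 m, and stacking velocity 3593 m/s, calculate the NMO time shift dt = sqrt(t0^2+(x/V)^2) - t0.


x/Vnmo = 738/3593 = 0.205399
(x/Vnmo)^2 = 0.042189
t0^2 = 3.400336
sqrt(3.400336 + 0.042189) = 1.855404
dt = 1.855404 - 1.844 = 0.011404

0.011404


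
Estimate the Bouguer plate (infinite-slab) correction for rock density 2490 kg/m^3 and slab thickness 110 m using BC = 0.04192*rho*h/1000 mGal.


BC = 0.04192 * rho * h / 1000
= 0.04192 * 2490 * 110 / 1000
= 11.4819 mGal

11.4819


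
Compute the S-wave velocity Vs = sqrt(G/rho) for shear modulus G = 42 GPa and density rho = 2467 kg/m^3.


Convert G to Pa: G = 42e9 Pa
Compute G/rho = 42e9 / 2467 = 17024726.3883
Vs = sqrt(17024726.3883) = 4126.1 m/s

4126.1


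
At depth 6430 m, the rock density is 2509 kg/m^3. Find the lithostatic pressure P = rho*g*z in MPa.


P = rho * g * z / 1e6
= 2509 * 9.81 * 6430 / 1e6
= 158263454.7 / 1e6
= 158.2635 MPa

158.2635


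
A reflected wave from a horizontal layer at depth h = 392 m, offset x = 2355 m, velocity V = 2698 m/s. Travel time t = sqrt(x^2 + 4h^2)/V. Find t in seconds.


x^2 + 4h^2 = 2355^2 + 4*392^2 = 5546025 + 614656 = 6160681
sqrt(6160681) = 2482.0719
t = 2482.0719 / 2698 = 0.92 s

0.92


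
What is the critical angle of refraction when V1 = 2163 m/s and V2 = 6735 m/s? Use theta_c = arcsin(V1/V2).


V1/V2 = 2163/6735 = 0.321158
theta_c = arcsin(0.321158) = 18.733 degrees

18.733


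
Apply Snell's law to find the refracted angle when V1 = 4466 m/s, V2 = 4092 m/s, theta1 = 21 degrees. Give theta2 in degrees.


sin(theta1) = sin(21 deg) = 0.358368
sin(theta2) = V2/V1 * sin(theta1) = 4092/4466 * 0.358368 = 0.328357
theta2 = arcsin(0.328357) = 19.1691 degrees

19.1691


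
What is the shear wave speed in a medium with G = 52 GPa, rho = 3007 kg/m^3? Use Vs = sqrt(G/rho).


Convert G to Pa: G = 52e9 Pa
Compute G/rho = 52e9 / 3007 = 17292983.0396
Vs = sqrt(17292983.0396) = 4158.48 m/s

4158.48


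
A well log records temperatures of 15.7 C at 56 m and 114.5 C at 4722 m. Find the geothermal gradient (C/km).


dT = 114.5 - 15.7 = 98.8 C
dz = 4722 - 56 = 4666 m
gradient = dT/dz * 1000 = 98.8/4666 * 1000 = 21.1745 C/km

21.1745


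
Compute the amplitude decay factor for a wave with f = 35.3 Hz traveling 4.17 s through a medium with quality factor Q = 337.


pi*f*t/Q = pi*35.3*4.17/337 = 1.372242
A/A0 = exp(-1.372242) = 0.253538

0.253538


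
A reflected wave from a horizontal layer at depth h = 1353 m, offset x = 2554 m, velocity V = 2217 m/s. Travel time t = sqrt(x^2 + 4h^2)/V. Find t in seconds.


x^2 + 4h^2 = 2554^2 + 4*1353^2 = 6522916 + 7322436 = 13845352
sqrt(13845352) = 3720.9343
t = 3720.9343 / 2217 = 1.6784 s

1.6784


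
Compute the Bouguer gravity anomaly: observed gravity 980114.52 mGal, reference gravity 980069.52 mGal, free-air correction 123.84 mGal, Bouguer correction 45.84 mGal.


BA = g_obs - g_ref + FAC - BC
= 980114.52 - 980069.52 + 123.84 - 45.84
= 123.0 mGal

123.0


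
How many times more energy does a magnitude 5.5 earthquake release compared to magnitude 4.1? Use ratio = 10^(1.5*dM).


M2 - M1 = 5.5 - 4.1 = 1.4
1.5 * 1.4 = 2.1
ratio = 10^2.1 = 125.89

125.89


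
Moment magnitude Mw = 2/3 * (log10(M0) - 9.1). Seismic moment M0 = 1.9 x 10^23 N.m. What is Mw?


log10(M0) = log10(1.9 x 10^23) = 23.2788
Mw = 2/3 * (23.2788 - 9.1)
= 2/3 * 14.1788
= 9.45

9.45


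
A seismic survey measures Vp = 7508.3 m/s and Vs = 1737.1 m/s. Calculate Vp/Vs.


Vp/Vs = 7508.3 / 1737.1
= 4.3223

4.3223


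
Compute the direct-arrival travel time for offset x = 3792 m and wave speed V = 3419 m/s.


t = x / V
= 3792 / 3419
= 1.1091 s

1.1091


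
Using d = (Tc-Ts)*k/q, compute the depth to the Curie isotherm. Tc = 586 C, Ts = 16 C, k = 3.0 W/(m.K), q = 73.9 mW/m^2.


T_Curie - T_surf = 586 - 16 = 570 C
Convert q to W/m^2: 73.9 mW/m^2 = 0.0739 W/m^2
d = 570 * 3.0 / 0.0739 = 23139.38 m

23139.38


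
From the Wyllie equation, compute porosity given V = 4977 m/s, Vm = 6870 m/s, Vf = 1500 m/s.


1/V - 1/Vm = 1/4977 - 1/6870 = 5.536e-05
1/Vf - 1/Vm = 1/1500 - 1/6870 = 0.00052111
phi = 5.536e-05 / 0.00052111 = 0.1062

0.1062


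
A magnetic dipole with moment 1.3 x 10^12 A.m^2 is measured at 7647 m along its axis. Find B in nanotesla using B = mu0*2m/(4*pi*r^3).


m = 1.3 x 10^12 = 1300000000000 A.m^2
2m = 2600000000000 A.m^2
r^3 = 7647^3 = 447170629023
B = (4pi*10^-7) * 2600000000000 / (4*pi * 447170629023) * 1e9
= 3267256.359733 / 5619311852159.13 * 1e9
= 581.4335 nT

581.4335


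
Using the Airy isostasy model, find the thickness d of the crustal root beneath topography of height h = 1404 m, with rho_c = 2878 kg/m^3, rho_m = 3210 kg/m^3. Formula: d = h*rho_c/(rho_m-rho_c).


rho_m - rho_c = 3210 - 2878 = 332
d = 1404 * 2878 / 332
= 4040712 / 332
= 12170.82 m

12170.82


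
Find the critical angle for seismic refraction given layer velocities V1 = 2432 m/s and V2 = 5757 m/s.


V1/V2 = 2432/5757 = 0.422442
theta_c = arcsin(0.422442) = 24.9889 degrees

24.9889


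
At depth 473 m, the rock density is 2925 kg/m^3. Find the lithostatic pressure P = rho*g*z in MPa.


P = rho * g * z / 1e6
= 2925 * 9.81 * 473 / 1e6
= 13572380.25 / 1e6
= 13.5724 MPa

13.5724


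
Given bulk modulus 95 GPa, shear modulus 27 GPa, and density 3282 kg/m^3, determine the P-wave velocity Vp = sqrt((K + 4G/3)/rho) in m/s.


First compute the effective modulus:
K + 4G/3 = 95e9 + 4*27e9/3 = 131000000000.0 Pa
Then divide by density:
131000000000.0 / 3282 = 39914686.167 Pa/(kg/m^3)
Take the square root:
Vp = sqrt(39914686.167) = 6317.81 m/s

6317.81


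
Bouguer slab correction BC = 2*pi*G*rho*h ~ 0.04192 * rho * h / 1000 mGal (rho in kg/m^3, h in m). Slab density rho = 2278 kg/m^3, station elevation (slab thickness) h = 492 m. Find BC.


BC = 0.04192 * rho * h / 1000
= 0.04192 * 2278 * 492 / 1000
= 46.9829 mGal

46.9829


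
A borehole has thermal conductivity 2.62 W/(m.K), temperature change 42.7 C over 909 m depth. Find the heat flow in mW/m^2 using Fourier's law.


q = k * dT / dz * 1000
= 2.62 * 42.7 / 909 * 1000
= 0.123074 * 1000
= 123.0737 mW/m^2

123.0737


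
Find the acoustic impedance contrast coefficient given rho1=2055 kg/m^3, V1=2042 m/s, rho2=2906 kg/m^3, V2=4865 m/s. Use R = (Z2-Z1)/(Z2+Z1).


Z1 = 2055 * 2042 = 4196310
Z2 = 2906 * 4865 = 14137690
R = (14137690 - 4196310) / (14137690 + 4196310) = 9941380 / 18334000 = 0.5422

0.5422


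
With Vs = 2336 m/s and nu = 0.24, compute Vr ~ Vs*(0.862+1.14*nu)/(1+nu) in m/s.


Numerator factor = 0.862 + 1.14*0.24 = 1.1356
Denominator = 1 + 0.24 = 1.24
Vr = 2336 * 1.1356 / 1.24 = 2139.32 m/s

2139.32


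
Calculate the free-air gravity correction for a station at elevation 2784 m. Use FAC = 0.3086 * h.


FAC = 0.3086 * h
= 0.3086 * 2784
= 859.1424 mGal

859.1424


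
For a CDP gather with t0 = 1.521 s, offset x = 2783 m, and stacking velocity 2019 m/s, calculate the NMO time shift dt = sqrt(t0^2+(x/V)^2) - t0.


x/Vnmo = 2783/2019 = 1.378405
(x/Vnmo)^2 = 1.900001
t0^2 = 2.313441
sqrt(2.313441 + 1.900001) = 2.052667
dt = 2.052667 - 1.521 = 0.531667

0.531667


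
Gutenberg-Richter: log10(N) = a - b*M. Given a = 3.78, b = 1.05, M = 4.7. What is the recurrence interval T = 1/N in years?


log10(N) = 3.78 - 1.05*4.7 = -1.155
N = 10^-1.155 = 0.069984
T = 1/N = 1/0.069984 = 14.2889 years

14.2889


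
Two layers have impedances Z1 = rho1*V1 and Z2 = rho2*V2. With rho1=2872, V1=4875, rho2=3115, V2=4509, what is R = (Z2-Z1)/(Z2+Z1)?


Z1 = 2872 * 4875 = 14001000
Z2 = 3115 * 4509 = 14045535
R = (14045535 - 14001000) / (14045535 + 14001000) = 44535 / 28046535 = 0.0016

0.0016


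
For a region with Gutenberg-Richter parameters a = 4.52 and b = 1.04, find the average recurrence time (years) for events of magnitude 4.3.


log10(N) = 4.52 - 1.04*4.3 = 0.048
N = 10^0.048 = 1.116863
T = 1/N = 1/1.116863 = 0.8954 years

0.8954


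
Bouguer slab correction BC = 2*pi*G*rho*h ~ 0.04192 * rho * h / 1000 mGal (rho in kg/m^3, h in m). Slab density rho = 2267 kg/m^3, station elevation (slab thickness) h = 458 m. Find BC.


BC = 0.04192 * rho * h / 1000
= 0.04192 * 2267 * 458 / 1000
= 43.5249 mGal

43.5249


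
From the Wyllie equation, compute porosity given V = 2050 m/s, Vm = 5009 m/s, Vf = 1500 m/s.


1/V - 1/Vm = 1/2050 - 1/5009 = 0.00028816
1/Vf - 1/Vm = 1/1500 - 1/5009 = 0.00046703
phi = 0.00028816 / 0.00046703 = 0.617

0.617


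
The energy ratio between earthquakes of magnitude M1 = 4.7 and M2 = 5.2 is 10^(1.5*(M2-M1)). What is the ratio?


M2 - M1 = 5.2 - 4.7 = 0.5
1.5 * 0.5 = 0.75
ratio = 10^0.75 = 5.62

5.62


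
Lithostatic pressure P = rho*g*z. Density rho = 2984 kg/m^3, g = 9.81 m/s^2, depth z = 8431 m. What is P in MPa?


P = rho * g * z / 1e6
= 2984 * 9.81 * 8431 / 1e6
= 246801000.24 / 1e6
= 246.801 MPa

246.801


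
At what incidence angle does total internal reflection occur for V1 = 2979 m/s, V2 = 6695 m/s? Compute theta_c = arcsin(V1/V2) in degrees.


V1/V2 = 2979/6695 = 0.444959
theta_c = arcsin(0.444959) = 26.4207 degrees

26.4207


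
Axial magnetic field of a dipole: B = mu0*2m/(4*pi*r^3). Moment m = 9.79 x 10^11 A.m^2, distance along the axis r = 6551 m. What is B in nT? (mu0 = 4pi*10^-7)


m = 9.79 x 10^11 = 979000000000 A.m^2
2m = 1958000000000 A.m^2
r^3 = 6551^3 = 281140102151
B = (4pi*10^-7) * 1958000000000 / (4*pi * 281140102151) * 1e9
= 2460495.366292 / 3532910718188.26 * 1e9
= 696.4499 nT

696.4499


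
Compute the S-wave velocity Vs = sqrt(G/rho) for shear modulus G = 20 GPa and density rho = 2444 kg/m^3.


Convert G to Pa: G = 20e9 Pa
Compute G/rho = 20e9 / 2444 = 8183306.0556
Vs = sqrt(8183306.0556) = 2860.65 m/s

2860.65


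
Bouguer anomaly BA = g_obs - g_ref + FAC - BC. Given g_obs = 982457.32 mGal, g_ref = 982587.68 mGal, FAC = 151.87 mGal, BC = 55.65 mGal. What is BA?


BA = g_obs - g_ref + FAC - BC
= 982457.32 - 982587.68 + 151.87 - 55.65
= -34.14 mGal

-34.14


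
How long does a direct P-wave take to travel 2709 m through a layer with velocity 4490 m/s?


t = x / V
= 2709 / 4490
= 0.6033 s

0.6033


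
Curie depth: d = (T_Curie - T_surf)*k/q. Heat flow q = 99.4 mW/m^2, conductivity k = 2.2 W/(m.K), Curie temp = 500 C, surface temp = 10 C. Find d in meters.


T_Curie - T_surf = 500 - 10 = 490 C
Convert q to W/m^2: 99.4 mW/m^2 = 0.0994 W/m^2
d = 490 * 2.2 / 0.0994 = 10845.07 m

10845.07


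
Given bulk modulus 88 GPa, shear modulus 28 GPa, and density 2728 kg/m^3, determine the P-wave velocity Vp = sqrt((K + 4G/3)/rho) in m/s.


First compute the effective modulus:
K + 4G/3 = 88e9 + 4*28e9/3 = 125333333333.33 Pa
Then divide by density:
125333333333.33 / 2728 = 45943304.0078 Pa/(kg/m^3)
Take the square root:
Vp = sqrt(45943304.0078) = 6778.15 m/s

6778.15


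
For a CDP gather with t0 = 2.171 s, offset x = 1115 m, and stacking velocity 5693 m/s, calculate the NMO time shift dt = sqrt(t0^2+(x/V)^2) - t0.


x/Vnmo = 1115/5693 = 0.195855
(x/Vnmo)^2 = 0.038359
t0^2 = 4.713241
sqrt(4.713241 + 0.038359) = 2.179817
dt = 2.179817 - 2.171 = 0.008817

0.008817


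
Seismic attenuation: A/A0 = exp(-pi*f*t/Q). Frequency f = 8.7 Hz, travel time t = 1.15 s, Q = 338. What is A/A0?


pi*f*t/Q = pi*8.7*1.15/338 = 0.092993
A/A0 = exp(-0.092993) = 0.9112

0.9112


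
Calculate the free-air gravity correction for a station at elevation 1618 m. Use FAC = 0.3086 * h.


FAC = 0.3086 * h
= 0.3086 * 1618
= 499.3148 mGal

499.3148


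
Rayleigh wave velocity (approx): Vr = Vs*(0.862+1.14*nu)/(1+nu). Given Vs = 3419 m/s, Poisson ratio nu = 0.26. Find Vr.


Numerator factor = 0.862 + 1.14*0.26 = 1.1584
Denominator = 1 + 0.26 = 1.26
Vr = 3419 * 1.1584 / 1.26 = 3143.31 m/s

3143.31


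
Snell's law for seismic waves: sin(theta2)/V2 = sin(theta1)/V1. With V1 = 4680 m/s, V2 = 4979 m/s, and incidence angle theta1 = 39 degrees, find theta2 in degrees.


sin(theta1) = sin(39 deg) = 0.62932
sin(theta2) = V2/V1 * sin(theta1) = 4979/4680 * 0.62932 = 0.669527
theta2 = arcsin(0.669527) = 42.0306 degrees

42.0306


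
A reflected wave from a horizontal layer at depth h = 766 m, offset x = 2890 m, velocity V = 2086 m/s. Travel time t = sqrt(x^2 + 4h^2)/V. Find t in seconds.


x^2 + 4h^2 = 2890^2 + 4*766^2 = 8352100 + 2347024 = 10699124
sqrt(10699124) = 3270.9515
t = 3270.9515 / 2086 = 1.568 s

1.568


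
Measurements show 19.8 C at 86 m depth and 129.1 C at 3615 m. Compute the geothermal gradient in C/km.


dT = 129.1 - 19.8 = 109.3 C
dz = 3615 - 86 = 3529 m
gradient = dT/dz * 1000 = 109.3/3529 * 1000 = 30.9719 C/km

30.9719


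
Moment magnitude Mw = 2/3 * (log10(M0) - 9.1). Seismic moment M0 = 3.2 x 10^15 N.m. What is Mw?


log10(M0) = log10(3.2 x 10^15) = 15.5051
Mw = 2/3 * (15.5051 - 9.1)
= 2/3 * 6.4051
= 4.27

4.27
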